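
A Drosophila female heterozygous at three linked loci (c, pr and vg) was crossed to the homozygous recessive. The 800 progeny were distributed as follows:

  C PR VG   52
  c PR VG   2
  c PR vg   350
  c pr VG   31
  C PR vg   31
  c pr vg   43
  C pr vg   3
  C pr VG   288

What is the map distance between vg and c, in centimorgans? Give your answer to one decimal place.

8.4 centimorgans

The two most frequent reciprocal classes, c PR vg and C pr VG, are the parental types, so the F1 was c PR vg / C pr VG.
The two rarest classes, c PR VG and C pr vg, are the double crossovers. Comparing them with the parentals, only the vg allele has switched, so vg is the middle locus and the order is c – vg – pr.
Crossovers in the c–vg interval produce the single-crossover classes C PR vg and c pr VG (31 + 31 = 62) plus the double crossovers (5).
RF(c–vg) = (62 + 5) / 800 = 67/800 = 0.0838 → 8.4 centimorgans.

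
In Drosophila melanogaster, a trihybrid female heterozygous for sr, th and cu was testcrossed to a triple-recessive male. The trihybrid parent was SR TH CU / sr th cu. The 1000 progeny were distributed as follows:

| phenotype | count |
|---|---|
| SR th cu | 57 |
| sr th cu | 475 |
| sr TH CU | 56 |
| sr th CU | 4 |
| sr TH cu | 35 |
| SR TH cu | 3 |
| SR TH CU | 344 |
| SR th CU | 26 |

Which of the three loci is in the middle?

The two rarest classes, SR TH cu and sr th CU, are the double crossovers. Comparing them with the parentals, only the cu allele has switched, so cu is the middle locus and the order is th – cu – sr.

cu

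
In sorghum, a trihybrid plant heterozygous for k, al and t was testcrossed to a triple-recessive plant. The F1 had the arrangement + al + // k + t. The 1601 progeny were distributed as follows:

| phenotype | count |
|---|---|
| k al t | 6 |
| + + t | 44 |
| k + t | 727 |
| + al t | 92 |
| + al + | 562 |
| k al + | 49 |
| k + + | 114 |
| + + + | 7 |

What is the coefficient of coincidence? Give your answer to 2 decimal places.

The two rarest classes, + + + and k al t, are the double crossovers. Comparing them with the parentals, only the al allele has switched, so al is the middle locus and the order is k – al – t.
k–al: (93 + 13)/1601 = 0.0662; al–t: (206 + 13)/1601 = 0.1368.
Expected DCO frequency = 0.0662 × 0.1368 ≈ 0.00906; observed = 13/1601 ≈ 0.00812.
Coefficient of coincidence = 0.00812/0.00906 ≈ 0.90.

0.90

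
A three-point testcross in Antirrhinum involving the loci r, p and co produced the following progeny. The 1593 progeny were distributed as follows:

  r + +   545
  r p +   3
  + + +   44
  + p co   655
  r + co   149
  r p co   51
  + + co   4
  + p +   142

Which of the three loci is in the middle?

p

The two most frequent reciprocal classes, r + + and + p co, are the parental types, so the F1 was r + + / + p co.
The two rarest classes, r p + and + + co, are the double crossovers. Comparing them with the parentals, only the p allele has switched, so p is the middle locus and the order is co – p – r.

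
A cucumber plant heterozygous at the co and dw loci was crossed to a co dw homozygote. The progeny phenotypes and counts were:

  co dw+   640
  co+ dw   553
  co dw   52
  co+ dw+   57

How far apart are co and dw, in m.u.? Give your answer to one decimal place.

8.4 m.u.

The two most frequent classes, co+ dw (553) and co dw+ (640), are the parental types, so the F1 was co+ dw / co dw+.
The recombinant classes are co+ dw+ and co dw: 57 + 52 = 109.
Recombination frequency = 109/1302 = 0.0837 ≈ 8.4%, i.e. 8.4 m.u.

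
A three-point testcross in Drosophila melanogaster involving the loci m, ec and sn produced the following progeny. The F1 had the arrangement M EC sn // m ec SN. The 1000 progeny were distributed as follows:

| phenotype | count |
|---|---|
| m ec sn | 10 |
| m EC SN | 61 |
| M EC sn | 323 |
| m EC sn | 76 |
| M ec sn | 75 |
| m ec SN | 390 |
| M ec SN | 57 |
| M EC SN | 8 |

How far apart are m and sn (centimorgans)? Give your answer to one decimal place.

15.1 centimorgans

The two rarest classes, M EC SN and m ec sn, are the double crossovers. Comparing them with the parentals, only the sn allele has switched, so sn is the middle locus and the order is m – sn – ec.
Crossovers in the m–sn interval produce the single-crossover classes m EC sn and M ec SN (76 + 57 = 133) plus the double crossovers (18).
RF(m–sn) = (133 + 18) / 1000 = 151/1000 = 0.1510 → 15.1 centimorgans.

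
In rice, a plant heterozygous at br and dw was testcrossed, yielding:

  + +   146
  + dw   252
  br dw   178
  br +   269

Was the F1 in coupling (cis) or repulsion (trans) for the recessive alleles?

trans

The two most frequent classes are + dw (252) and br + (269); these are the parental (non-recombinant) types.
So the F1 carried + dw on one chromosome and br + on the other — the recessive alleles are on opposite chromosomes (trans / repulsion).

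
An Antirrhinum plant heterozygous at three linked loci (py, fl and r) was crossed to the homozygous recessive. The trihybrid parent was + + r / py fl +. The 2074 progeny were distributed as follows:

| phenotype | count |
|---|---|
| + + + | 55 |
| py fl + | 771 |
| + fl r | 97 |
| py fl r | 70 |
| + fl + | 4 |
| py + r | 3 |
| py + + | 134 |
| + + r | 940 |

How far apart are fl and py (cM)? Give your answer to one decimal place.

The two rarest classes, py + r and + fl +, are the double crossovers. Comparing them with the parentals, only the py allele has switched, so py is the middle locus and the order is r – py – fl.
Crossovers in the py–fl interval produce the single-crossover classes + fl r and py + + (97 + 134 = 231) plus the double crossovers (7).
RF(py–fl) = (231 + 7) / 2074 = 238/2074 = 0.1148 → 11.5 cM.

11.5 cM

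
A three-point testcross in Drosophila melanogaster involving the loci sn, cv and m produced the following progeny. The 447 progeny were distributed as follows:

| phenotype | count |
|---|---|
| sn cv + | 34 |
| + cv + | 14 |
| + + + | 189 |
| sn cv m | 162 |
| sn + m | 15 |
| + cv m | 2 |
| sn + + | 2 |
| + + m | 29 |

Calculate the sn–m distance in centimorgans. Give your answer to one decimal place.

The two most frequent reciprocal classes, + + + and sn cv m, are the parental types, so the F1 was + + + / sn cv m.
The two rarest classes, sn + + and + cv m, are the double crossovers. Comparing them with the parentals, only the sn allele has switched, so sn is the middle locus and the order is cv – sn – m.
Crossovers in the sn–m interval produce the single-crossover classes + + m and sn cv + (29 + 34 = 63) plus the double crossovers (4).
RF(sn–m) = (63 + 4) / 447 = 67/447 = 0.1499 → 15.0 centimorgans.

15.0 centimorgans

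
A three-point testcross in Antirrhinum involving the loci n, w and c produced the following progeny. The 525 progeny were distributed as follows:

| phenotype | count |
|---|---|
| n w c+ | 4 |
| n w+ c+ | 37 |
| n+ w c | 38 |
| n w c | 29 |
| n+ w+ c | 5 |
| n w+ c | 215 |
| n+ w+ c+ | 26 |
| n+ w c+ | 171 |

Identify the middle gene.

The two most frequent reciprocal classes, n+ w c+ and n w+ c, are the parental types, so the F1 was n+ w c+ / n w+ c.
The two rarest classes, n w c+ and n+ w+ c, are the double crossovers. Comparing them with the parentals, only the n allele has switched, so n is the middle locus and the order is c – n – w.

n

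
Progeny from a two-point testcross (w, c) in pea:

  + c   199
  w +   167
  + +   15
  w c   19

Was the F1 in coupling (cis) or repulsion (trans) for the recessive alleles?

trans

The two most frequent classes are + c (199) and w + (167); these are the parental (non-recombinant) types.
So the F1 carried + c on one chromosome and w + on the other — the recessive alleles are on opposite chromosomes (trans / repulsion).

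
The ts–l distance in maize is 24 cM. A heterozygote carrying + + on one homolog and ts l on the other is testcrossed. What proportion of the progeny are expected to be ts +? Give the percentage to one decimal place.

12.0%

A map distance of 24 cM corresponds to a recombination frequency of 0.240.
The F1 is + + / ts l, so ts + is a recombinant gamete class with expected frequency r/2 = 0.240/2 = 0.1200.
That is 0.1200 = 12.0% of the progeny.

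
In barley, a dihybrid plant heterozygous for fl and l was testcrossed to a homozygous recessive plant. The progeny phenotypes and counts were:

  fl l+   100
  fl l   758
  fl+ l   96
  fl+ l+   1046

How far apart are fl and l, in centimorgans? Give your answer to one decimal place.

9.8 centimorgans

The two most frequent classes, fl+ l+ (1046) and fl l (758), are the parental types, so the F1 was fl+ l+ / fl l.
The recombinant classes are fl+ l and fl l+: 96 + 100 = 196.
Recombination frequency = 196/2000 = 0.0980 ≈ 9.8%, i.e. 9.8 centimorgans.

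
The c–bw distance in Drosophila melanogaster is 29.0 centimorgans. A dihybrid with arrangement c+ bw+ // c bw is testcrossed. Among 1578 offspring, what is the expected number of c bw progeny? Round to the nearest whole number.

A map distance of 29.0 centimorgans corresponds to a recombination frequency of 0.290.
The F1 is c+ bw+ / c bw, so c bw is a parental gamete class with expected frequency (1 − r)/2 = 0.710/2 = 0.3550.
Expected number = 0.3550 × 1578 = 560.19 ≈ 560.

560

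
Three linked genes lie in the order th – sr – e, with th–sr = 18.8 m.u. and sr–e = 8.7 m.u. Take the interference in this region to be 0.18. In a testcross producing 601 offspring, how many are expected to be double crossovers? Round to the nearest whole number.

Map distances give recombination frequencies of 0.188 and 0.087 for the two intervals.
With interference 0.18 (so coincidence = 0.82), expected double-crossover frequency = 0.188 × 0.087 × 0.82 = 0.01341.
Expected number = 0.01341 × 601 = 8.06 ≈ 8.

8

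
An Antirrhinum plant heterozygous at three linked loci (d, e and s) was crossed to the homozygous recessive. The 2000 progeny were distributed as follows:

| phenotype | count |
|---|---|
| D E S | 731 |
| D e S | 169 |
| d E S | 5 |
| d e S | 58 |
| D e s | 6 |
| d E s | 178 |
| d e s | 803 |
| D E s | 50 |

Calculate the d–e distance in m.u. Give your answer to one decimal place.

The two most frequent reciprocal classes, D E S and d e s, are the parental types, so the F1 was D E S / d e s.
The two rarest classes, d E S and D e s, are the double crossovers. Comparing them with the parentals, only the d allele has switched, so d is the middle locus and the order is s – d – e.
Crossovers in the d–e interval produce the single-crossover classes D e S and d E s (169 + 178 = 347) plus the double crossovers (11).
RF(d–e) = (347 + 11) / 2000 = 358/2000 = 0.1790 → 17.9 m.u.

17.9 m.u.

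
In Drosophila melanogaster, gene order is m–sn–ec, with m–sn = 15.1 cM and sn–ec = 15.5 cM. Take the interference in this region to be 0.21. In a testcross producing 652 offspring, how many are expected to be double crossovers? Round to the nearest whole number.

12

Map distances give recombination frequencies of 0.151 and 0.155 for the two intervals.
With interference 0.21 (so coincidence = 0.79), expected double-crossover frequency = 0.151 × 0.155 × 0.79 = 0.01849.
Expected number = 0.01849 × 652 = 12.06 ≈ 12.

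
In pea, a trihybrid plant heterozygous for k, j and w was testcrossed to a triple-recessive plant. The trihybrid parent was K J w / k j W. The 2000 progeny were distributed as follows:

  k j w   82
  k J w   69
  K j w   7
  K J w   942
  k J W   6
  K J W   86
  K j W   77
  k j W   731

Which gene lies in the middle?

j

The two rarest classes, K j w and k J W, are the double crossovers. Comparing them with the parentals, only the j allele has switched, so j is the middle locus and the order is w – j – k.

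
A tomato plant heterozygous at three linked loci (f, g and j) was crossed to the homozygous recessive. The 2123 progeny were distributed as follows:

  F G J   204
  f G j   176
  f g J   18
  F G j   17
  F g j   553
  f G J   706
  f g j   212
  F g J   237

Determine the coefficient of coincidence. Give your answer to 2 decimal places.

The two most frequent reciprocal classes, F g j and f G J, are the parental types, so the F1 was F g j / f G J.
The two rarest classes, F G j and f g J, are the double crossovers. Comparing them with the parentals, only the g allele has switched, so g is the middle locus and the order is f – g – j.
f–g: (416 + 35)/2123 = 0.2124; g–j: (413 + 35)/2123 = 0.2110.
Expected DCO frequency = 0.2124 × 0.2110 ≈ 0.04482; observed = 35/2123 ≈ 0.01649.
Coefficient of coincidence = 0.01649/0.04482 ≈ 0.37.

0.37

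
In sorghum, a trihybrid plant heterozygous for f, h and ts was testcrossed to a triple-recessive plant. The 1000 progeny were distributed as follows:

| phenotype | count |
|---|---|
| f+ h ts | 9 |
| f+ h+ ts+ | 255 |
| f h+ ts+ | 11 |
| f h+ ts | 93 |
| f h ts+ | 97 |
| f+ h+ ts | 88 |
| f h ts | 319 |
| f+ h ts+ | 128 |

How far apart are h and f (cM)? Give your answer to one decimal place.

The two most frequent reciprocal classes, f+ h+ ts+ and f h ts, are the parental types, so the F1 was f+ h+ ts+ / f h ts.
The two rarest classes, f h+ ts+ and f+ h ts, are the double crossovers. Comparing them with the parentals, only the f allele has switched, so f is the middle locus and the order is h – f – ts.
Crossovers in the h–f interval produce the single-crossover classes f+ h ts+ and f h+ ts (128 + 93 = 221) plus the double crossovers (20).
RF(h–f) = (221 + 20) / 1000 = 241/1000 = 0.2410 → 24.1 cM.

24.1 cM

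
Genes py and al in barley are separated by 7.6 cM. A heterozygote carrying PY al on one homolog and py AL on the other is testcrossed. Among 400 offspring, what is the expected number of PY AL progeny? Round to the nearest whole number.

A map distance of 7.6 cM corresponds to a recombination frequency of 0.076.
The F1 is PY al / py AL, so PY AL is a recombinant gamete class with expected frequency r/2 = 0.076/2 = 0.0380.
Expected number = 0.0380 × 400 = 15.20 ≈ 15.

15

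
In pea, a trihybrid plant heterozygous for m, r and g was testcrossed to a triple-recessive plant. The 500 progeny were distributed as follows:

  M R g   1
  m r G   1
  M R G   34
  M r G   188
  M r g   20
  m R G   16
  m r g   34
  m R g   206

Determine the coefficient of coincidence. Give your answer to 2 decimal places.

The two most frequent reciprocal classes, M r G and m R g, are the parental types, so the F1 was M r G / m R g.
The two rarest classes, m r G and M R g, are the double crossovers. Comparing them with the parentals, only the m allele has switched, so m is the middle locus and the order is g – m – r.
g–m: (36 + 2)/500 = 0.0760; m–r: (68 + 2)/500 = 0.1400.
Expected DCO frequency = 0.0760 × 0.1400 ≈ 0.01064; observed = 2/500 ≈ 0.00400.
Coefficient of coincidence = 0.00400/0.01064 ≈ 0.38.

0.38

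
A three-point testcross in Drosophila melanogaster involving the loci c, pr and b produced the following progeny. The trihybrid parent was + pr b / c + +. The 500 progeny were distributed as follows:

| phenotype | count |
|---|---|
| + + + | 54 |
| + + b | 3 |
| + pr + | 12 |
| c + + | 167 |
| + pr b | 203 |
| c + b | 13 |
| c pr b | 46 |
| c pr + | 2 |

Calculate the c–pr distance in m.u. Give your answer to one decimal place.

21.0 m.u.

The two rarest classes, + + b and c pr +, are the double crossovers. Comparing them with the parentals, only the pr allele has switched, so pr is the middle locus and the order is b – pr – c.
Crossovers in the pr–c interval produce the single-crossover classes c pr b and + + + (46 + 54 = 100) plus the double crossovers (5).
RF(pr–c) = (100 + 5) / 500 = 105/500 = 0.2100 → 21.0 m.u.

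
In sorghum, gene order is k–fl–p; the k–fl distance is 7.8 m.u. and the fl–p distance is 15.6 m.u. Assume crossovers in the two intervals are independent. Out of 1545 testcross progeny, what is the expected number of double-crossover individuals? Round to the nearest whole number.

19

Map distances give recombination frequencies of 0.078 and 0.156 for the two intervals.
With no interference, expected double-crossover frequency = 0.078 × 0.156 = 0.01217.
Expected number = 0.01217 × 1545 = 18.80 ≈ 19.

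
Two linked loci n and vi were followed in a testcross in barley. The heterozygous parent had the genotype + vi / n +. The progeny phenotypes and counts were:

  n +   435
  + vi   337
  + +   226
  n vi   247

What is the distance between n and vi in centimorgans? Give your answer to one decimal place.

38.0 centimorgans

The recombinant classes are + + and n vi: 226 + 247 = 473.
Recombination frequency = 473/1245 = 0.3799 ≈ 38.0%, i.e. 38.0 centimorgans.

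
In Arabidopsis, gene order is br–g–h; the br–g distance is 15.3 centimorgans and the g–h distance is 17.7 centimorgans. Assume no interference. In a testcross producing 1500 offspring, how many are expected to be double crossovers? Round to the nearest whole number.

Map distances give recombination frequencies of 0.153 and 0.177 for the two intervals.
With no interference, expected double-crossover frequency = 0.153 × 0.177 = 0.02708.
Expected number = 0.02708 × 1500 = 40.62 ≈ 41.

41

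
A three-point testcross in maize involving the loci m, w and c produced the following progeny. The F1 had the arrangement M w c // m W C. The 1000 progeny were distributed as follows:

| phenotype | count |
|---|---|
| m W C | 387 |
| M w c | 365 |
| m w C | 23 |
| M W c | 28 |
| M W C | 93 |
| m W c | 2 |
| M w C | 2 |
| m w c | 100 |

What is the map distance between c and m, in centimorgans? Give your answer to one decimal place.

19.7 centimorgans

The two rarest classes, M w C and m W c, are the double crossovers. Comparing them with the parentals, only the c allele has switched, so c is the middle locus and the order is m – c – w.
Crossovers in the m–c interval produce the single-crossover classes m w c and M W C (100 + 93 = 193) plus the double crossovers (4).
RF(m–c) = (193 + 4) / 1000 = 197/1000 = 0.1970 → 19.7 centimorgans.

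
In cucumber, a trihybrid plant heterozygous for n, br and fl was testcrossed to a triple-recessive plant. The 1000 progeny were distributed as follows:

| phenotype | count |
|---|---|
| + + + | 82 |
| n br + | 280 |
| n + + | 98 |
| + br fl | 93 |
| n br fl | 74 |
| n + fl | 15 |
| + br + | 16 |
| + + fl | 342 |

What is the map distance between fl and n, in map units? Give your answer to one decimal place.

The two most frequent reciprocal classes, + + fl and n br +, are the parental types, so the F1 was + + fl / n br +.
The two rarest classes, n + fl and + br +, are the double crossovers. Comparing them with the parentals, only the n allele has switched, so n is the middle locus and the order is fl – n – br.
Crossovers in the fl–n interval produce the single-crossover classes + + + and n br fl (82 + 74 = 156) plus the double crossovers (31).
RF(fl–n) = (156 + 31) / 1000 = 187/1000 = 0.1870 → 18.7 map units.

18.7 map units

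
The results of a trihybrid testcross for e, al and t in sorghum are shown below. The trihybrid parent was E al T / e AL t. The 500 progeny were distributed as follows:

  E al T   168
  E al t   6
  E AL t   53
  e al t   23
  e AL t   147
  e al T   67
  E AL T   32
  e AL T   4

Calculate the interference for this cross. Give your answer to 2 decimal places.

0.41

The two rarest classes, E al t and e AL T, are the double crossovers. Comparing them with the parentals, only the t allele has switched, so t is the middle locus and the order is e – t – al.
e–t: (120 + 10)/500 = 0.2600; t–al: (55 + 10)/500 = 0.1300.
Expected DCO frequency = 0.2600 × 0.1300 ≈ 0.03380; observed = 10/500 ≈ 0.02000.
Coefficient of coincidence = 0.02000/0.03380 ≈ 0.59; interference = 1 − 0.59 = 0.41.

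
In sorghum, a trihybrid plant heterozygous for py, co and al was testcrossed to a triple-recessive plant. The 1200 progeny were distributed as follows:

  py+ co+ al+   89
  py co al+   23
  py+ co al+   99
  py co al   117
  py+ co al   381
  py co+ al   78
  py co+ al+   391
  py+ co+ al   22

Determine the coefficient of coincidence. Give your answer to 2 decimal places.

0.97

The two most frequent reciprocal classes, py+ co al and py co+ al+, are the parental types, so the F1 was py+ co al / py co+ al+.
The two rarest classes, py+ co+ al and py co al+, are the double crossovers. Comparing them with the parentals, only the co allele has switched, so co is the middle locus and the order is py – co – al.
py–co: (206 + 45)/1200 = 0.2092; co–al: (177 + 45)/1200 = 0.1850.
Expected DCO frequency = 0.2092 × 0.1850 ≈ 0.03870; observed = 45/1200 ≈ 0.03750.
Coefficient of coincidence = 0.03750/0.03870 ≈ 0.97.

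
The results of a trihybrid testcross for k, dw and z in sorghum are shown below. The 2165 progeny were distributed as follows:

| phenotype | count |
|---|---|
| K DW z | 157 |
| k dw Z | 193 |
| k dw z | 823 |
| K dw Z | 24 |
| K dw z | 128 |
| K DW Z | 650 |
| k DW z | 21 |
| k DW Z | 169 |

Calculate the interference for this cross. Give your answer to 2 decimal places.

The two most frequent reciprocal classes, K DW Z and k dw z, are the parental types, so the F1 was K DW Z / k dw z.
The two rarest classes, K dw Z and k DW z, are the double crossovers. Comparing them with the parentals, only the dw allele has switched, so dw is the middle locus and the order is k – dw – z.
k–dw: (297 + 45)/2165 = 0.1580; dw–z: (350 + 45)/2165 = 0.1824.
Expected DCO frequency = 0.1580 × 0.1824 ≈ 0.02882; observed = 45/2165 ≈ 0.02079.
Coefficient of coincidence = 0.02079/0.02882 ≈ 0.72; interference = 1 − 0.72 = 0.28.

0.28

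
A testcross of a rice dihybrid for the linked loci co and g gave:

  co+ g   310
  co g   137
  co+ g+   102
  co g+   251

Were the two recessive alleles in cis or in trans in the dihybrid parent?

trans

The two most frequent classes are co+ g (310) and co g+ (251); these are the parental (non-recombinant) types.
So the F1 carried co+ g on one chromosome and co g+ on the other — the recessive alleles are on opposite chromosomes (trans / repulsion).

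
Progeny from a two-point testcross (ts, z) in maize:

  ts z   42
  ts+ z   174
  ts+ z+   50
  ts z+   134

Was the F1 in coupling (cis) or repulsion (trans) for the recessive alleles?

The two most frequent classes are ts+ z (174) and ts z+ (134); these are the parental (non-recombinant) types.
So the F1 carried ts+ z on one chromosome and ts z+ on the other — the recessive alleles are on opposite chromosomes (trans / repulsion).

trans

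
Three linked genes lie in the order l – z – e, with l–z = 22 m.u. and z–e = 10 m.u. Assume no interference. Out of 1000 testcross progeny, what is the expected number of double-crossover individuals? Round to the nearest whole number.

Map distances give recombination frequencies of 0.220 and 0.100 for the two intervals.
With no interference, expected double-crossover frequency = 0.220 × 0.100 = 0.02200.
Expected number = 0.02200 × 1000 = 22.00 ≈ 22.

22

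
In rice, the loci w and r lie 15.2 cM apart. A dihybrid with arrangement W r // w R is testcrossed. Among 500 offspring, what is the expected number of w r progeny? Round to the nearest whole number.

A map distance of 15.2 cM corresponds to a recombination frequency of 0.152.
The F1 is W r / w R, so w r is a recombinant gamete class with expected frequency r/2 = 0.152/2 = 0.0760.
Expected number = 0.0760 × 500 = 38.00 ≈ 38.

38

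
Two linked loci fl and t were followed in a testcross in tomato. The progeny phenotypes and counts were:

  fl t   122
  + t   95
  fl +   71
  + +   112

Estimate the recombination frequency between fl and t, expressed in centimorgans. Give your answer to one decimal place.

41.5 centimorgans

The two most frequent classes, + + (112) and fl t (122), are the parental types, so the F1 was + + / fl t.
The recombinant classes are + t and fl +: 95 + 71 = 166.
Recombination frequency = 166/400 = 0.4150 ≈ 41.5%, i.e. 41.5 centimorgans.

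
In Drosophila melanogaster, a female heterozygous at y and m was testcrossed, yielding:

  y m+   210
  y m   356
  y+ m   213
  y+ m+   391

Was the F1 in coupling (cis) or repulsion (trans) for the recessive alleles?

cis

The two most frequent classes are y+ m+ (391) and y m (356); these are the parental (non-recombinant) types.
So the F1 carried y+ m+ on one chromosome and y m on the other — the recessive alleles are on the same chromosome (cis / coupling).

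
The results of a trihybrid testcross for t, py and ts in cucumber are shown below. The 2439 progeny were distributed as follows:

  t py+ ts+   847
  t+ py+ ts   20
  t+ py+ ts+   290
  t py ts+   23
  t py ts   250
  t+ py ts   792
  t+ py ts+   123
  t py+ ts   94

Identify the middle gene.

py

The two most frequent reciprocal classes, t+ py ts and t py+ ts+, are the parental types, so the F1 was t+ py ts / t py+ ts+.
The two rarest classes, t+ py+ ts and t py ts+, are the double crossovers. Comparing them with the parentals, only the py allele has switched, so py is the middle locus and the order is t – py – ts.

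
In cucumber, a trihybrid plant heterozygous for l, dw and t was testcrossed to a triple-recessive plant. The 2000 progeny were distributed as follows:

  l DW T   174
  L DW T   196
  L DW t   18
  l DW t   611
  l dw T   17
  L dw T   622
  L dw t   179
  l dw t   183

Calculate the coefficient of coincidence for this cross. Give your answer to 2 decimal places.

0.44

The two most frequent reciprocal classes, L dw T and l DW t, are the parental types, so the F1 was L dw T / l DW t.
The two rarest classes, l dw T and L DW t, are the double crossovers. Comparing them with the parentals, only the l allele has switched, so l is the middle locus and the order is dw – l – t.
dw–l: (379 + 35)/2000 = 0.2070; l–t: (353 + 35)/2000 = 0.1940.
Expected DCO frequency = 0.2070 × 0.1940 ≈ 0.04016; observed = 35/2000 ≈ 0.01750.
Coefficient of coincidence = 0.01750/0.04016 ≈ 0.44.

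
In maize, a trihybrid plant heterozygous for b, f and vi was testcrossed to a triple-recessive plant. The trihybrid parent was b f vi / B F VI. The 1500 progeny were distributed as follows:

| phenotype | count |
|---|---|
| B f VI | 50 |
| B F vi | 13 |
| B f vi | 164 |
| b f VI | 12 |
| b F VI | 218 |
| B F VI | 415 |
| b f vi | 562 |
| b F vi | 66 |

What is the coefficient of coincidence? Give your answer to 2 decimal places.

The two rarest classes, b f VI and B F vi, are the double crossovers. Comparing them with the parentals, only the vi allele has switched, so vi is the middle locus and the order is b – vi – f.
b–vi: (382 + 25)/1500 = 0.2713; vi–f: (116 + 25)/1500 = 0.0940.
Expected DCO frequency = 0.2713 × 0.0940 ≈ 0.02550; observed = 25/1500 ≈ 0.01667.
Coefficient of coincidence = 0.01667/0.02550 ≈ 0.65.

0.65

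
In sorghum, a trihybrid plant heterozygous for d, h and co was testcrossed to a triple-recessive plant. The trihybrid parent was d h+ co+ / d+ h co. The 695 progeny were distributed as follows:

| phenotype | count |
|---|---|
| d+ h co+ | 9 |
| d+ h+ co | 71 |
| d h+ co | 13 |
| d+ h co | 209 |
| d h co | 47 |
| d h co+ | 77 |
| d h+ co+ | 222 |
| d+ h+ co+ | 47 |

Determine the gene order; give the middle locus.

The two rarest classes, d h+ co and d+ h co+, are the double crossovers. Comparing them with the parentals, only the co allele has switched, so co is the middle locus and the order is h – co – d.

co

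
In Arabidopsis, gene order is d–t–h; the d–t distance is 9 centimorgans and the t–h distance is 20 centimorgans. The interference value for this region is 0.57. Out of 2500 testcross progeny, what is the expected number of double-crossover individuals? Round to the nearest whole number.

19

Map distances give recombination frequencies of 0.090 and 0.200 for the two intervals.
With interference 0.57 (so coincidence = 0.43), expected double-crossover frequency = 0.090 × 0.200 × 0.43 = 0.00774.
Expected number = 0.00774 × 2500 = 19.35 ≈ 19.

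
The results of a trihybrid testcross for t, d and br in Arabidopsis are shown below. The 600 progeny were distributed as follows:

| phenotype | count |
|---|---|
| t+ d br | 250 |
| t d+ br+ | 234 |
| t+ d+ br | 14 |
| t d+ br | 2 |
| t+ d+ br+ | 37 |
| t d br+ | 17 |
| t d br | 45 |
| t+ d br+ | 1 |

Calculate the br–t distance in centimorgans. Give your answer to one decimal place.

The two most frequent reciprocal classes, t+ d br and t d+ br+, are the parental types, so the F1 was t+ d br / t d+ br+.
The two rarest classes, t+ d br+ and t d+ br, are the double crossovers. Comparing them with the parentals, only the br allele has switched, so br is the middle locus and the order is t – br – d.
Crossovers in the t–br interval produce the single-crossover classes t d br and t+ d+ br+ (45 + 37 = 82) plus the double crossovers (3).
RF(t–br) = (82 + 3) / 600 = 85/600 = 0.1417 → 14.2 centimorgans.

14.2 centimorgans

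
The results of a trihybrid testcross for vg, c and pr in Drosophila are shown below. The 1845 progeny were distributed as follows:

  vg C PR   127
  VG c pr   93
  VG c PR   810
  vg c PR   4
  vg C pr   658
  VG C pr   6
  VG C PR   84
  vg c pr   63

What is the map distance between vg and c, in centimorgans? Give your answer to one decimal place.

8.5 centimorgans

The two most frequent reciprocal classes, vg C pr and VG c PR, are the parental types, so the F1 was vg C pr / VG c PR.
The two rarest classes, VG C pr and vg c PR, are the double crossovers. Comparing them with the parentals, only the vg allele has switched, so vg is the middle locus and the order is pr – vg – c.
Crossovers in the vg–c interval produce the single-crossover classes vg c pr and VG C PR (63 + 84 = 147) plus the double crossovers (10).
RF(vg–c) = (147 + 10) / 1845 = 157/1845 = 0.0851 → 8.5 centimorgans.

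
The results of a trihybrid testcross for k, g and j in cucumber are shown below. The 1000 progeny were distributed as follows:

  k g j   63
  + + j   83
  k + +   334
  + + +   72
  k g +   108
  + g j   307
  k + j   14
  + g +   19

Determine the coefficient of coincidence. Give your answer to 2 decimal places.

The two most frequent reciprocal classes, + g j and k + +, are the parental types, so the F1 was + g j / k + +.
The two rarest classes, + g + and k + j, are the double crossovers. Comparing them with the parentals, only the j allele has switched, so j is the middle locus and the order is k – j – g.
k–j: (135 + 33)/1000 = 0.1680; j–g: (191 + 33)/1000 = 0.2240.
Expected DCO frequency = 0.1680 × 0.2240 ≈ 0.03763; observed = 33/1000 ≈ 0.03300.
Coefficient of coincidence = 0.03300/0.03763 ≈ 0.88.

0.88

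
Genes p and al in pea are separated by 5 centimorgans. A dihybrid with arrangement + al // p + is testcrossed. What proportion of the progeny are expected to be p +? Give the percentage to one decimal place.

A map distance of 5 centimorgans corresponds to a recombination frequency of 0.050.
The F1 is + al / p +, so p + is a parental gamete class with expected frequency (1 − r)/2 = 0.950/2 = 0.4750.
That is 0.4750 = 47.5% of the progeny.

47.5%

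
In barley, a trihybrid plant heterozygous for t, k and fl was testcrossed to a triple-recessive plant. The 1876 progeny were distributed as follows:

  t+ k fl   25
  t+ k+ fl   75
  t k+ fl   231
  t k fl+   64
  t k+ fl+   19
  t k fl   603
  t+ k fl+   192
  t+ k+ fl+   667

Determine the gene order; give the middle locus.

t

The two most frequent reciprocal classes, t+ k+ fl+ and t k fl, are the parental types, so the F1 was t+ k+ fl+ / t k fl.
The two rarest classes, t k+ fl+ and t+ k fl, are the double crossovers. Comparing them with the parentals, only the t allele has switched, so t is the middle locus and the order is fl – t – k.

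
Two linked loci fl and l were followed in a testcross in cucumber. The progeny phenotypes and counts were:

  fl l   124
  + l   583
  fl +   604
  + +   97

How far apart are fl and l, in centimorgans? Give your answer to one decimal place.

15.7 centimorgans

The two most frequent classes, + l (583) and fl + (604), are the parental types, so the F1 was + l / fl +.
The recombinant classes are + + and fl l: 97 + 124 = 221.
Recombination frequency = 221/1408 = 0.1570 ≈ 15.7%, i.e. 15.7 centimorgans.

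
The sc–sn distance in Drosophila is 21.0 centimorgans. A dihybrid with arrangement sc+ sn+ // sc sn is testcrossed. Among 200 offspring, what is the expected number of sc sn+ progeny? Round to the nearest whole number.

21

A map distance of 21.0 centimorgans corresponds to a recombination frequency of 0.210.
The F1 is sc+ sn+ / sc sn, so sc sn+ is a recombinant gamete class with expected frequency r/2 = 0.210/2 = 0.1050.
Expected number = 0.1050 × 200 = 21.00 ≈ 21.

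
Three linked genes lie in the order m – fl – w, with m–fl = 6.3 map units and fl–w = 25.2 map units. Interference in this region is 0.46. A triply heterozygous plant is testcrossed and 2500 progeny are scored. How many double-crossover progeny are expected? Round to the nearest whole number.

Map distances give recombination frequencies of 0.063 and 0.252 for the two intervals.
With interference 0.46 (so coincidence = 0.54), expected double-crossover frequency = 0.063 × 0.252 × 0.54 = 0.00857.
Expected number = 0.00857 × 2500 = 21.43 ≈ 21.

21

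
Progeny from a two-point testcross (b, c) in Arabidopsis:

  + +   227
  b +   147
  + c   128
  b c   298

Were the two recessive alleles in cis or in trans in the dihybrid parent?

cis

The two most frequent classes are + + (227) and b c (298); these are the parental (non-recombinant) types.
So the F1 carried + + on one chromosome and b c on the other — the recessive alleles are on the same chromosome (cis / coupling).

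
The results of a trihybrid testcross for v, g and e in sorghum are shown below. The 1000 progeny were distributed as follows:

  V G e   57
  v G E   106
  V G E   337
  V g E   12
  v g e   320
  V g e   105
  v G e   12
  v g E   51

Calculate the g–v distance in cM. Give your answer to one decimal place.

23.5 cM

The two most frequent reciprocal classes, V G E and v g e, are the parental types, so the F1 was V G E / v g e.
The two rarest classes, V g E and v G e, are the double crossovers. Comparing them with the parentals, only the g allele has switched, so g is the middle locus and the order is v – g – e.
Crossovers in the v–g interval produce the single-crossover classes v G E and V g e (106 + 105 = 211) plus the double crossovers (24).
RF(v–g) = (211 + 24) / 1000 = 235/1000 = 0.2350 → 23.5 cM.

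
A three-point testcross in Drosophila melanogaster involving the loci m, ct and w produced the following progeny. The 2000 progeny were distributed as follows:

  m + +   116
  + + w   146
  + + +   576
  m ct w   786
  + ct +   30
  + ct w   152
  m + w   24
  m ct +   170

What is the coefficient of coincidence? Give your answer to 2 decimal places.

The two most frequent reciprocal classes, + + + and m ct w, are the parental types, so the F1 was + + + / m ct w.
The two rarest classes, + ct + and m + w, are the double crossovers. Comparing them with the parentals, only the ct allele has switched, so ct is the middle locus and the order is w – ct – m.
w–ct: (316 + 54)/2000 = 0.1850; ct–m: (268 + 54)/2000 = 0.1610.
Expected DCO frequency = 0.1850 × 0.1610 ≈ 0.02978; observed = 54/2000 ≈ 0.02700.
Coefficient of coincidence = 0.02700/0.02978 ≈ 0.91.

0.91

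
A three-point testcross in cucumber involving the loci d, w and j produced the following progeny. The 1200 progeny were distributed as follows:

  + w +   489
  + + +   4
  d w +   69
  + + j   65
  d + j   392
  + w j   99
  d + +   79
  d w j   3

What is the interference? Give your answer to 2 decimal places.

The two most frequent reciprocal classes, + w + and d + j, are the parental types, so the F1 was + w + / d + j.
The two rarest classes, + + + and d w j, are the double crossovers. Comparing them with the parentals, only the w allele has switched, so w is the middle locus and the order is j – w – d.
j–w: (178 + 7)/1200 = 0.1542; w–d: (134 + 7)/1200 = 0.1175.
Expected DCO frequency = 0.1542 × 0.1175 ≈ 0.01812; observed = 7/1200 ≈ 0.00583.
Coefficient of coincidence = 0.00583/0.01812 ≈ 0.32; interference = 1 − 0.32 = 0.68.

0.68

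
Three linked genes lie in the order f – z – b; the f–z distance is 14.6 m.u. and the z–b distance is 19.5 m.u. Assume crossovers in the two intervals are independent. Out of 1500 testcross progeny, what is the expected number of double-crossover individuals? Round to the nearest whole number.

43

Map distances give recombination frequencies of 0.146 and 0.195 for the two intervals.
With no interference, expected double-crossover frequency = 0.146 × 0.195 = 0.02847.
Expected number = 0.02847 × 1500 = 42.70 ≈ 43.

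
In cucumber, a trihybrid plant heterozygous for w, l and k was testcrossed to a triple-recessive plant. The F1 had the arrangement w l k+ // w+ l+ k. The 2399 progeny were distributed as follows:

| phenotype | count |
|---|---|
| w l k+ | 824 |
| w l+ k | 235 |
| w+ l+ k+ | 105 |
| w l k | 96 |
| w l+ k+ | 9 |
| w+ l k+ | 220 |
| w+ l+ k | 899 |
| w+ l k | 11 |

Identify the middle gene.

l

The two rarest classes, w l+ k+ and w+ l k, are the double crossovers. Comparing them with the parentals, only the l allele has switched, so l is the middle locus and the order is w – l – k.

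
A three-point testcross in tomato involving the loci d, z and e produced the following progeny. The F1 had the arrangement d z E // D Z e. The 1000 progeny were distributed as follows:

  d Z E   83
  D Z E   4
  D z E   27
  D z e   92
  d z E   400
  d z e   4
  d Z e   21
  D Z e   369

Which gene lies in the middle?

e

The two rarest classes, d z e and D Z E, are the double crossovers. Comparing them with the parentals, only the e allele has switched, so e is the middle locus and the order is z – e – d.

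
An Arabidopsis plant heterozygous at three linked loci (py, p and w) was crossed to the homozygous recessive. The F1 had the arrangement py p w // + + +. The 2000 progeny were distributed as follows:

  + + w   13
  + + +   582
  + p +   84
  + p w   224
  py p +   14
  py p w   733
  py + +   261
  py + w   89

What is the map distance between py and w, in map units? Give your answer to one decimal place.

The two rarest classes, py p + and + + w, are the double crossovers. Comparing them with the parentals, only the w allele has switched, so w is the middle locus and the order is py – w – p.
Crossovers in the py–w interval produce the single-crossover classes + p w and py + + (224 + 261 = 485) plus the double crossovers (27).
RF(py–w) = (485 + 27) / 2000 = 512/2000 = 0.2560 → 25.6 map units.

25.6 map units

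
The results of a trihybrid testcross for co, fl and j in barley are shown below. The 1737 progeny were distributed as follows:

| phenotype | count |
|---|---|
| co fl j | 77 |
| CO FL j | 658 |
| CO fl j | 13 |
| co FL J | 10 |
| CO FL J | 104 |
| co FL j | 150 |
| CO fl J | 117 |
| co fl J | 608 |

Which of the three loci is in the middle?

fl

The two most frequent reciprocal classes, co fl J and CO FL j, are the parental types, so the F1 was co fl J / CO FL j.
The two rarest classes, co FL J and CO fl j, are the double crossovers. Comparing them with the parentals, only the fl allele has switched, so fl is the middle locus and the order is co – fl – j.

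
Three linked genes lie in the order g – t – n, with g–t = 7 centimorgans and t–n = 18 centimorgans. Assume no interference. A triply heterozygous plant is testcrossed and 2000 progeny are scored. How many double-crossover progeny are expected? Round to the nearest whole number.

Map distances give recombination frequencies of 0.070 and 0.180 for the two intervals.
With no interference, expected double-crossover frequency = 0.070 × 0.180 = 0.01260.
Expected number = 0.01260 × 2000 = 25.20 ≈ 25.

25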